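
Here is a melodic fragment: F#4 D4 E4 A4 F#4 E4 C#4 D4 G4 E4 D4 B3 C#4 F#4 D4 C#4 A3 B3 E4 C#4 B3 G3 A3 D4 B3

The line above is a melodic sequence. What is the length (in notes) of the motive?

5

There are 25 notes; a 5-note unit gives 5 cells:
F#4 D4 E4 A4 F#4 | E4 C#4 D4 G4 E4 | D4 B3 C#4 F#4 D4 | C#4 A3 B3 E4 C#4 | B3 G3 A3 D4 B3
Every group is a transposition down a 2nd of the one before; no shorter unit works.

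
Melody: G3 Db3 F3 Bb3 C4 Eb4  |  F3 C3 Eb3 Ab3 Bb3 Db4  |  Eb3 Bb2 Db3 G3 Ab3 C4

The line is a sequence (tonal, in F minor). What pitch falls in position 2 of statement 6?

With 6-note cells, note 2 of each statement runs Db3, C3, Bb2.
Extending down a 2nd: Ab2 → G2 → F2.

F2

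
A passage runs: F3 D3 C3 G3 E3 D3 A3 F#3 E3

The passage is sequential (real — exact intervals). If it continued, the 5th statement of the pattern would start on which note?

C#4

The 3-note cells begin on F3, G3, A3 — each up a 2nd from the last.
Extending the heads up a 2nd: B3 → C#4.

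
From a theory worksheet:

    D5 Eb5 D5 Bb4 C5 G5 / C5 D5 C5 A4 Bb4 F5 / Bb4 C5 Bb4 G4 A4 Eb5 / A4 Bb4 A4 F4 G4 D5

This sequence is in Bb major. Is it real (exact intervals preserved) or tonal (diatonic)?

Every note is diatonic to Bb major.
Cell 1 has +1 semitones from note 1 to 2, but cell 2 has +2 — the interval quality changes while the contour stays the same, which is the hallmark of a tonal sequence.

tonal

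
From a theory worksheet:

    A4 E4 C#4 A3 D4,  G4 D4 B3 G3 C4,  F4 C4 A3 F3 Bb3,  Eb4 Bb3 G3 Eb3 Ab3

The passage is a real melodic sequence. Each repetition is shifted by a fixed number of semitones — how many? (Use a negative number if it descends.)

-2

The 5-note cells begin on A4, G4, F4, Eb4 — each down a 2nd from the last.
Counting half-steps from A4 to G4: -2.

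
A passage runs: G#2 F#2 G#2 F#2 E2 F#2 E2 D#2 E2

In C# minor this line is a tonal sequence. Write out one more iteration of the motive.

D#2 C#2 D#2

Taking 3-note groups, the heads are G#2, F#2, E2: the pattern moves down a 2nd.
From D#2 the diatonic shape gives D#2 C#2 D#2.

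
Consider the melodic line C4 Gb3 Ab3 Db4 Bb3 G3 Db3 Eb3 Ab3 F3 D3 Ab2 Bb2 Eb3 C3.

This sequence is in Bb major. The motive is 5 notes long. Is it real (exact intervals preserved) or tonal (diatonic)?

real

Each cell has the same semitone pattern (-6, 2, 5, -3) — intervals are preserved exactly.
And Gb3 lies outside Bb major, so the sequence is real rather than tonal.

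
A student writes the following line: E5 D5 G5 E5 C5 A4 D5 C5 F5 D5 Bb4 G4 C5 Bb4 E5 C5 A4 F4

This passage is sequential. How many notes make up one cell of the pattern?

6

There are 18 notes; a 6-note unit gives 3 cells:
E5 D5 G5 E5 C5 A4 | D5 C5 F5 D5 Bb4 G4 | C5 Bb4 E5 C5 A4 F4
Each cell is the previous one down a 2nd — so the unit is 6 notes.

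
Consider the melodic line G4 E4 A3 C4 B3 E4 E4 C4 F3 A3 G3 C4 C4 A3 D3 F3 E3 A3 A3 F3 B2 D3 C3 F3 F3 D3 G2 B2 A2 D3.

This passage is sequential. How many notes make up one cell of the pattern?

6

Try groups of 6 (5 cells in 30 notes):
G4 E4 A3 C4 B3 E4 | E4 C4 F3 A3 G3 C4 | C4 A3 D3 F3 E3 A3 | A3 F3 B2 D3 C3 F3 | F3 D3 G2 B2 A2 D3
Each cell is the previous one down a 3rd — so the unit is 6 notes.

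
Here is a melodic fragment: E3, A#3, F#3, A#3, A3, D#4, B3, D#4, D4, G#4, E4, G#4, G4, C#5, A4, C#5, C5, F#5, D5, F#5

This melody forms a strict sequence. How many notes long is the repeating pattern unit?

4

There are 20 notes; a 4-note unit gives 5 cells:
E3 A#3 F#3 A#3 | A3 D#4 B3 D#4 | D4 G#4 E4 G#4 | G4 C#5 A4 C#5 | C5 F#5 D5 F#5
That's a consistent up a 4th shift per cell, and no other grouping gives one.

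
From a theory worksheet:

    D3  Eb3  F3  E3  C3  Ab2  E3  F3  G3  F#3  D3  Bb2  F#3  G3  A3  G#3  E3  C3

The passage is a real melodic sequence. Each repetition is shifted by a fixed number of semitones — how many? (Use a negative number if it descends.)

2

Unit = 6 notes; the statements start on D3, E3, F#3, moving up a 2nd each time.
D3 to E3 spans +2 semitones.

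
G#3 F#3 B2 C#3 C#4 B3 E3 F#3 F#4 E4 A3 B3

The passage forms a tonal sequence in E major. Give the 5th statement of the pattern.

The 4-note cells begin on G#3, C#4, F#4 — each up a 4th from the last.
Carrying on: B4 → E5.
From E5 the diatonic shape gives E5 D#5 G#4 A4.

E5 D#5 G#4 A4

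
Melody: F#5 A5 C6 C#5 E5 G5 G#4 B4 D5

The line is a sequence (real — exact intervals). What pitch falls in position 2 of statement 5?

C#4

With 3-note cells, note 2 of each statement runs A5, E5, B4.
Extending down a 4th: F#4 → C#4.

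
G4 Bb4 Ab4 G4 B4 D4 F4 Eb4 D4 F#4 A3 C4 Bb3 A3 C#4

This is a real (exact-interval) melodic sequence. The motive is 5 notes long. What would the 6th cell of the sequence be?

Unit = 5 notes; the statements start on G4, D4, A3, moving down a 4th each time.
Carrying on: E3 → B2 → F#2.
So cell 6 is F#2 A2 G2 F#2 A#2.

F#2 A2 G2 F#2 A#2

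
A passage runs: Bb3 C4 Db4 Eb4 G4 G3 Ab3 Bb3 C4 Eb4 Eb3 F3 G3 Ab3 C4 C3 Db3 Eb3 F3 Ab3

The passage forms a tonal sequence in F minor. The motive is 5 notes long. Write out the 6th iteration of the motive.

F2 G2 Ab2 Bb2 Db3

With a 5-note motive the entries are Bb3, G3, Eb3, C3, each down a 3rd from the previous.
Carrying on: Ab2 → F2.
Statement 6 starts on F2 and keeps the same diatonic contour: F2 G2 Ab2 Bb2 Db3.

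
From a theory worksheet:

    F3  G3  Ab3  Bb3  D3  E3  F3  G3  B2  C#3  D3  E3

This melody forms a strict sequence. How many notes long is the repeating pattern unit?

4

Try groups of 4 (3 cells in 12 notes):
F3 G3 Ab3 Bb3 | D3 E3 F3 G3 | B2 C#3 D3 E3
That's a consistent down a 3rd shift per cell, and no other grouping gives one.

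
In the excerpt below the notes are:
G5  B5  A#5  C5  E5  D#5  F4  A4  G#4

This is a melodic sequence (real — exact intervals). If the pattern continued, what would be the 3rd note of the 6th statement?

The unit is 3 notes. Position-3 pitches of the 3 shown cells: A#5, D#5, G#4.
Carrying that down a 5th forward: C#4 → F#3 → B2.

B2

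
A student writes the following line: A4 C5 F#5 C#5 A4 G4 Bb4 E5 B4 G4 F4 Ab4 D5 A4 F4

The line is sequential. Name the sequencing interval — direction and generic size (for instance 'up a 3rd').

down a 2nd

Unit = 5 notes; the statements start on A4, G4, F4, moving down a 2nd each time.
A4 to G4 is down a 2nd.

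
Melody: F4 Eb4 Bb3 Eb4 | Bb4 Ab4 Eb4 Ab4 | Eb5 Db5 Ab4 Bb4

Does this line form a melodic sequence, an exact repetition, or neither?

neither

Note 4 of cell 3 is Bb4; if this were a sequence it would be Db5. No unit length gives a consistent transposition pattern.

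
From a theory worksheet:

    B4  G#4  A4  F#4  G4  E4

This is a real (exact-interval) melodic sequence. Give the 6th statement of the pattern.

Db4 Bb3

Unit = 2 notes; the statements start on B4, A4, G4, moving down a 2nd each time.
Extending down a 2nd: F4 → Eb4 → Db4.
So cell 6 is Db4 Bb3.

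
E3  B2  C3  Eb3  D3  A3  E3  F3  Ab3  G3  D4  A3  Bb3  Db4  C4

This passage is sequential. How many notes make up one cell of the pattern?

Try groups of 5 (3 cells in 15 notes):
E3 B2 C3 Eb3 D3 | A3 E3 F3 Ab3 G3 | D4 A3 Bb3 Db4 C4
Every group is a transposition up a 4th of the one before; no shorter unit works.

5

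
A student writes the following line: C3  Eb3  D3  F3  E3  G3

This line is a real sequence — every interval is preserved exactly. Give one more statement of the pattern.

F#3 A3

The 2-note cells begin on C3, D3, E3 — each up a 2nd from the last.
Statement 4 starts on F#3 and keeps the same exact contour: F#3 A3.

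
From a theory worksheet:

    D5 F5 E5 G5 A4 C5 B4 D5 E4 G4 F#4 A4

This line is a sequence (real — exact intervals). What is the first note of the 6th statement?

The 4-note cells begin on D5, A4, E4 — each down a 4th from the last.
Extending the heads down a 4th: B3 → F#3 → C#3.

C#3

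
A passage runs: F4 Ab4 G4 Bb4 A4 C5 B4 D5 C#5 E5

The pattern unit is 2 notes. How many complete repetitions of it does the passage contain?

10 notes in groups of 2 gives 10/2 = 5 statements.
Starts: F4, G4, A4, B4, C#5 — each up a 2nd.

5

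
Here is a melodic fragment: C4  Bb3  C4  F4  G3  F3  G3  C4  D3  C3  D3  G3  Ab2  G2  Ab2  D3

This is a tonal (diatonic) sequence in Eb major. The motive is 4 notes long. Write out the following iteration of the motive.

Eb2 D2 Eb2 Ab2

Taking 4-note groups, the heads are C4, G3, D3, Ab2: the pattern moves down a 4th.
Statement 5 starts on Eb2 and keeps the same diatonic contour: Eb2 D2 Eb2 Ab2.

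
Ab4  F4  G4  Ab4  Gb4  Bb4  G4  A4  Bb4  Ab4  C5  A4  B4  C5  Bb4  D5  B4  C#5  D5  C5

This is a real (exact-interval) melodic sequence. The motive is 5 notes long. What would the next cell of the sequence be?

Taking 5-note groups, the heads are Ab4, Bb4, C5, D5: the pattern moves up a 2nd.
From E5 the exact shape gives E5 C#5 D#5 E5 D5.

E5 C#5 D#5 E5 D5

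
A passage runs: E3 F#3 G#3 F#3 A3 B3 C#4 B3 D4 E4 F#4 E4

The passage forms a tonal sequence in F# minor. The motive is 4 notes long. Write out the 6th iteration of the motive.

Taking 4-note groups, the heads are E3, A3, D4: the pattern moves up a 4th.
Extending up a 4th: G#4 → C#5 → F#5.
So cell 6 is F#5 G#5 A5 G#5.

F#5 G#5 A5 G#5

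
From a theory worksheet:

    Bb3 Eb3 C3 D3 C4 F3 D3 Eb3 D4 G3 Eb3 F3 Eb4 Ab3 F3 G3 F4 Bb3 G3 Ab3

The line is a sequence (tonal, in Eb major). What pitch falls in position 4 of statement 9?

Eb4

With 4-note cells, note 4 of each statement runs D3, Eb3, F3, G3, Ab3.
Each moves up a 2nd. Continuing: Bb3 → C4 → D4 → Eb4.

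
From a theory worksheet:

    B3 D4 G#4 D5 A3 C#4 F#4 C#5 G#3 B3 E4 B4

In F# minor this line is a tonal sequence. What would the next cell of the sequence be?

F#3 A3 D4 A4

With a 4-note motive the entries are B3, A3, G#3, each down a 2nd from the previous.
So cell 4 is F#3 A3 D4 A4.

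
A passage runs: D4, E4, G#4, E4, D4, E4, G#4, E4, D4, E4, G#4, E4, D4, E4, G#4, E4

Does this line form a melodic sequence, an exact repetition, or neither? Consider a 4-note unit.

Each 4-note cell is identical (D4 E4 G#4 E4), restated at the same pitch.

repetition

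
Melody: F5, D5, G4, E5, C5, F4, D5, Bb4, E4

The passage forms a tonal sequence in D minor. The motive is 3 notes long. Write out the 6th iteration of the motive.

A4 F4 Bb3

The 3-note cells begin on F5, E5, D5 — each down a 2nd from the last.
Extending down a 2nd: C5 → Bb4 → A4.
Statement 6 starts on A4 and keeps the same diatonic contour: A4 F4 Bb3.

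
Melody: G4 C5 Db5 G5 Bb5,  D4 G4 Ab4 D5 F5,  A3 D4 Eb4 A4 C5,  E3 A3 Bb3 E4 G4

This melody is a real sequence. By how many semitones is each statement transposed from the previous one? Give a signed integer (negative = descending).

-5

With a 5-note motive the entries are G4, D4, A3, E3, each down a 4th from the previous.
G4→D4 is 62 − 67 = -5 semitones.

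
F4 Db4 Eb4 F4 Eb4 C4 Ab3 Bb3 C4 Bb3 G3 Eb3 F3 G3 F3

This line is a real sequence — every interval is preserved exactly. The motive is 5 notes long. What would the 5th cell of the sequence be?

A2 F2 G2 A2 G2

Unit = 5 notes; the statements start on F4, C4, G3, moving down a 4th each time.
Continuing the starts: D3 → A2.
Statement 5 starts on A2 and keeps the same exact contour: A2 F2 G2 A2 G2.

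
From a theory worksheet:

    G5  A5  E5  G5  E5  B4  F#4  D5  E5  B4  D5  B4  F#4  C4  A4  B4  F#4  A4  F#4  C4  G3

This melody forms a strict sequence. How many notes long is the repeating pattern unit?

7

21 notes total. Splitting into 3 groups of 7:
G5 A5 E5 G5 E5 B4 F#4 | D5 E5 B4 D5 B4 F#4 C4 | A4 B4 F#4 A4 F#4 C4 G3
Every group is a transposition down a 4th of the one before; no shorter unit works.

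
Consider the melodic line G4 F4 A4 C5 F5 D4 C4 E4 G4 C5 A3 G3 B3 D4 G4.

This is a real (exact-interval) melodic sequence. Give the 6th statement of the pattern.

F#2 E2 G#2 B2 E3

With a 5-note motive the entries are G4, D4, A3, each down a 4th from the previous.
Extending down a 4th: E3 → B2 → F#2.
So cell 6 is F#2 E2 G#2 B2 E3.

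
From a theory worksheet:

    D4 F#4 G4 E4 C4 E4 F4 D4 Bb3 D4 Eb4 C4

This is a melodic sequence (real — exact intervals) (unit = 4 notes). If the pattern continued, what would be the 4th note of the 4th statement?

Bb3

Grouping in 4s, the 4th note of each cell is E4, D4, C4.
From C4, down a 2nd gives Bb3.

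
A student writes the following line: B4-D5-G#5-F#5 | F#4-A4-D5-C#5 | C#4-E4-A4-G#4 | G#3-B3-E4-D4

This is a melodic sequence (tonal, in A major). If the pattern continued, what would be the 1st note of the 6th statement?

Grouping in 4s, the 1st note of each cell is B4, F#4, C#4, G#3.
Each moves down a 4th. Continuing: D3 → A2.

A2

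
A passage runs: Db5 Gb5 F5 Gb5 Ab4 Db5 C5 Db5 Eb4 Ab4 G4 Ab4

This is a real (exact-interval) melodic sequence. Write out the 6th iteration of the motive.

C3 F3 E3 F3

Unit = 4 notes; the statements start on Db5, Ab4, Eb4, moving down a 4th each time.
Continuing the starts: Bb3 → F3 → C3.
From C3 the exact shape gives C3 F3 E3 F3.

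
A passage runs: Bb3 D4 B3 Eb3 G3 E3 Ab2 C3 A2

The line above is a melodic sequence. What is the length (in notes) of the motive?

There are 9 notes; a 3-note unit gives 3 cells:
Bb3 D4 B3 | Eb3 G3 E3 | Ab2 C3 A2
Every group is a transposition down a 5th of the one before; no shorter unit works.

3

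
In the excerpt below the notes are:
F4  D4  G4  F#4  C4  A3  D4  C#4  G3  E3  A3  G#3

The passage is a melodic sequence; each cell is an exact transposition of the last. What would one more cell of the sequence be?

Unit = 4 notes; the statements start on F4, C4, G3, moving down a 4th each time.
Statement 4 starts on D3 and keeps the same exact contour: D3 B2 E3 D#3.

D3 B2 E3 D#3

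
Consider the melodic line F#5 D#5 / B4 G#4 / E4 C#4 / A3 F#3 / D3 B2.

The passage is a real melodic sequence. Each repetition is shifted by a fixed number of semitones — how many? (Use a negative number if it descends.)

-7

With a 2-note motive the entries are F#5, B4, E4, A3, D3, each down a 5th from the previous.
F#5→B4 is 71 − 78 = -7 semitones.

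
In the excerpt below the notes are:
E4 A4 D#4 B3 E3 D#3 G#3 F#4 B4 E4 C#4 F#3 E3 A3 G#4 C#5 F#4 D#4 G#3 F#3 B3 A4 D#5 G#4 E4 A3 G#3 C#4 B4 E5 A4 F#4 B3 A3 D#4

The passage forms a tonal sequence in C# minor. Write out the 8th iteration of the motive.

Unit = 7 notes; the statements start on E4, F#4, G#4, A4, B4, moving up a 2nd each time.
Continuing the starts: C#5 → D#5 → E5.
From E5 the diatonic shape gives E5 A5 D#5 B4 E4 D#4 G#4.

E5 A5 D#5 B4 E4 D#4 G#4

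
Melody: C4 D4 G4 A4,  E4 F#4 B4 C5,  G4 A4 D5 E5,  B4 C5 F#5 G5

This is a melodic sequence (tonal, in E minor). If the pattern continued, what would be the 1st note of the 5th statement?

D5

Grouping in 4s, the 1st note of each cell is C4, E4, G4, B4.
Each moves up a 3rd; the next is D5.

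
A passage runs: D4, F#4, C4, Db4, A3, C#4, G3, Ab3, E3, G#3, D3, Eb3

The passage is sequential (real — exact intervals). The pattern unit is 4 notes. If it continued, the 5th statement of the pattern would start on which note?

Unit = 4 notes; the statements start on D4, A3, E3, moving down a 4th each time.
Extending the heads down a 4th: B2 → F#2.

F#2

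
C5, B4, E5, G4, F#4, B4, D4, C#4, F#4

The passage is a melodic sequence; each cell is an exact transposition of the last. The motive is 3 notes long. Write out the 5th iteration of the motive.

Taking 3-note groups, the heads are C5, G4, D4: the pattern moves down a 4th.
Carrying on: A3 → E3.
From E3 the exact shape gives E3 D#3 G#3.

E3 D#3 G#3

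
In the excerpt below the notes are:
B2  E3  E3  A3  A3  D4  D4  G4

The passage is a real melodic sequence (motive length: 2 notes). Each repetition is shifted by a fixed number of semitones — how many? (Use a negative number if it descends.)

With a 2-note motive the entries are B2, E3, A3, D4, each up a 4th from the previous.
Counting half-steps from B2 to E3: 5.

5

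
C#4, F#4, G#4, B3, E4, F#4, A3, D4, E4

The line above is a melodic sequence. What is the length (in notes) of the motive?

Try groups of 3 (3 cells in 9 notes):
C#4 F#4 G#4 | B3 E4 F#4 | A3 D4 E4
Each cell is the previous one down a 2nd — so the unit is 3 notes.

3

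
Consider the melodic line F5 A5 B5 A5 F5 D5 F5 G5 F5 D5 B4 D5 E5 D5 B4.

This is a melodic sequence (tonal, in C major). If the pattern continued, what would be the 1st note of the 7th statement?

A3

With 5-note cells, note 1 of each statement runs F5, D5, B4.
Extending down a 3rd: G4 → E4 → C4 → A3.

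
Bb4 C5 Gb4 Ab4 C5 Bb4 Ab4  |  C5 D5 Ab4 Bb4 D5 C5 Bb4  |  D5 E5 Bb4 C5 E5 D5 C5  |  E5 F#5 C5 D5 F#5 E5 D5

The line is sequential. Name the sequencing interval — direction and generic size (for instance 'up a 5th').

up a 2nd

With a 7-note motive the entries are Bb4, C5, D5, E5, each up a 2nd from the previous.
Bb4 to C5 is up a 2nd.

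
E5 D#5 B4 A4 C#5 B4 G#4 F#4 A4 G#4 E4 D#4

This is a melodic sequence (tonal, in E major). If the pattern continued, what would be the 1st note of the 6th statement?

Grouping in 4s, the 1st note of each cell is E5, C#5, A4.
Each moves down a 3rd. Continuing: F#4 → D#4 → B3.

B3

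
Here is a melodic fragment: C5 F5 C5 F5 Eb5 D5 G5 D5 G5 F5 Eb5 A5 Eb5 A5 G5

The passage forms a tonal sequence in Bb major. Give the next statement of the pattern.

F5 Bb5 F5 Bb5 A5

Taking 5-note groups, the heads are C5, D5, Eb5: the pattern moves up a 2nd.
Statement 4 starts on F5 and keeps the same diatonic contour: F5 Bb5 F5 Bb5 A5.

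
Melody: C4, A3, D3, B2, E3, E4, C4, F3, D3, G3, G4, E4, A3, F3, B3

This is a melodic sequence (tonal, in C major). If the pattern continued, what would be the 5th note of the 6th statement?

Grouping in 5s, the 5th note of each cell is E3, G3, B3.
Extending up a 3rd: D4 → F4 → A4.

A4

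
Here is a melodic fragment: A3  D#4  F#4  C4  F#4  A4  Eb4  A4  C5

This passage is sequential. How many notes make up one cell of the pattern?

There are 9 notes; a 3-note unit gives 3 cells:
A3 D#4 F#4 | C4 F#4 A4 | Eb4 A4 C5
That's a consistent up a 3rd shift per cell, and no other grouping gives one.

3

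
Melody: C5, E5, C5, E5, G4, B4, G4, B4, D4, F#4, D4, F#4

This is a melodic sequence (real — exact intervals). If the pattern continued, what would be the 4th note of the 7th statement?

Grouping in 4s, the 4th note of each cell is E5, B4, F#4.
Extending down a 4th: C#4 → G#3 → D#3 → A#2.

A#2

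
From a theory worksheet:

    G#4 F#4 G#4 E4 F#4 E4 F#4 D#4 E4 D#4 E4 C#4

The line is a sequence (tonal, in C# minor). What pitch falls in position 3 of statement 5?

C#4

With 4-note cells, note 3 of each statement runs G#4, F#4, E4.
Each moves down a 2nd. Continuing: D#4 → C#4.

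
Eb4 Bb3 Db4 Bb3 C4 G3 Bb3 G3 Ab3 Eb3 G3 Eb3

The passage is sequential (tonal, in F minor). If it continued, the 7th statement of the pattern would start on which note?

G2

Taking 4-note groups, the heads are Eb4, C4, Ab3: the pattern moves down a 3rd.
Continuing: F3 → Db3 → Bb2 → G2. Statement 7 starts on G2.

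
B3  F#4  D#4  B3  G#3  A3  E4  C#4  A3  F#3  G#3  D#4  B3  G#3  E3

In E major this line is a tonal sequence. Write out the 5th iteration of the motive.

E3 B3 G#3 E3 C#3

Taking 5-note groups, the heads are B3, A3, G#3: the pattern moves down a 2nd.
Continuing the starts: F#3 → E3.
So cell 5 is E3 B3 G#3 E3 C#3.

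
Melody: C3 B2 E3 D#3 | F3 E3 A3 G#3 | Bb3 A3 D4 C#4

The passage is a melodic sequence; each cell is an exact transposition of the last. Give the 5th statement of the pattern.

Unit = 4 notes; the statements start on C3, F3, Bb3, moving up a 4th each time.
Extending up a 4th: Eb4 → Ab4.
From Ab4 the exact shape gives Ab4 G4 C5 B4.

Ab4 G4 C5 B4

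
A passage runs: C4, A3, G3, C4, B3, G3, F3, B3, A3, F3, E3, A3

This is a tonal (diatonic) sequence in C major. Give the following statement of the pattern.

G3 E3 D3 G3

The 4-note cells begin on C4, B3, A3 — each down a 2nd from the last.
So cell 4 is G3 E3 D3 G3.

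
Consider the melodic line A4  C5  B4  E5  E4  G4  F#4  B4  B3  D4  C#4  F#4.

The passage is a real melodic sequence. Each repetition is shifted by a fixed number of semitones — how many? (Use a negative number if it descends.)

Unit = 4 notes; the statements start on A4, E4, B3, moving down a 4th each time.
A4 to E4 spans -5 semitones.

-5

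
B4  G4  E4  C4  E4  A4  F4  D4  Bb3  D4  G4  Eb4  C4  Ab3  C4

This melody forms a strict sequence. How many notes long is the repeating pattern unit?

5

There are 15 notes; a 5-note unit gives 3 cells:
B4 G4 E4 C4 E4 | A4 F4 D4 Bb3 D4 | G4 Eb4 C4 Ab3 C4
Each cell is the previous one down a 2nd — so the unit is 5 notes.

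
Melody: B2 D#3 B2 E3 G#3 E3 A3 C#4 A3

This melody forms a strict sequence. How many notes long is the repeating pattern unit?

Try groups of 3 (3 cells in 9 notes):
B2 D#3 B2 | E3 G#3 E3 | A3 C#4 A3
That's a consistent up a 4th shift per cell, and no other grouping gives one.

3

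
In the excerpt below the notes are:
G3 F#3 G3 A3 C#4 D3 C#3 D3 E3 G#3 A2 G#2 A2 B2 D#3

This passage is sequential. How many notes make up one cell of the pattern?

15 notes total. Splitting into 3 groups of 5:
G3 F#3 G3 A3 C#4 | D3 C#3 D3 E3 G#3 | A2 G#2 A2 B2 D#3
Each cell is the previous one down a 4th — so the unit is 5 notes.

5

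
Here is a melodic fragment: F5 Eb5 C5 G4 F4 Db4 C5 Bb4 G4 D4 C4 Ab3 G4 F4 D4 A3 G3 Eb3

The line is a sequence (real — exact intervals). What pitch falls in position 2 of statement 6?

D3

Grouping in 6s, the 2nd note of each cell is Eb5, Bb4, F4.
Each moves down a 4th. Continuing: C4 → G3 → D3.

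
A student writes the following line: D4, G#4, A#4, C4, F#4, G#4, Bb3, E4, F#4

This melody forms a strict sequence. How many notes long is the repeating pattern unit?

There are 9 notes; a 3-note unit gives 3 cells:
D4 G#4 A#4 | C4 F#4 G#4 | Bb3 E4 F#4
Each cell is the previous one down a 2nd — so the unit is 3 notes.

3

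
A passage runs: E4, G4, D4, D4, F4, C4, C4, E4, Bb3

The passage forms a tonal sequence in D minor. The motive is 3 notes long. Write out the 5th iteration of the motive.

A3 C4 G3

The 3-note cells begin on E4, D4, C4 — each down a 2nd from the last.
Continuing the starts: Bb3 → A3.
So cell 5 is A3 C4 G3.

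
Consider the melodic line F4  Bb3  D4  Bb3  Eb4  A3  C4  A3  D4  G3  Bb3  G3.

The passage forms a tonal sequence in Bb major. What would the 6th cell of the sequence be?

The 4-note cells begin on F4, Eb4, D4 — each down a 2nd from the last.
Continuing the starts: C4 → Bb3 → A3.
So cell 6 is A3 D3 F3 D3.

A3 D3 F3 D3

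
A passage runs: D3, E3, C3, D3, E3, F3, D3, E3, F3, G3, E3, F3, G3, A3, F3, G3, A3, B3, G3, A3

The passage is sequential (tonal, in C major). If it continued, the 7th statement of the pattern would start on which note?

The 4-note cells begin on D3, E3, F3, G3, A3 — each up a 2nd from the last.
Continuing: B3 → C4. Statement 7 starts on C4.

C4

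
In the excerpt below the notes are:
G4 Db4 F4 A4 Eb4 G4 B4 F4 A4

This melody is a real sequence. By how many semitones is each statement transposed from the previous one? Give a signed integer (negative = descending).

2

Unit = 3 notes; the statements start on G4, A4, B4, moving up a 2nd each time.
G4→A4 is 69 − 67 = 2 semitones.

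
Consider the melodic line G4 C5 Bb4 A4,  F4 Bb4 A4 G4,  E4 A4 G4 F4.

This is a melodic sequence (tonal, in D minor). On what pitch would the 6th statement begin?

The 4-note cells begin on G4, F4, E4 — each down a 2nd from the last.
Continuing: D4 → C4 → Bb3. Statement 6 starts on Bb3.

Bb3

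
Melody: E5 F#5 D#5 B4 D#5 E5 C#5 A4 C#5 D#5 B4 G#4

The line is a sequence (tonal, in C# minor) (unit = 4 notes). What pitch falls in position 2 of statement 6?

A4

The unit is 4 notes. Position-2 pitches of the 3 shown cells: F#5, E5, D#5.
Carrying that down a 2nd forward: C#5 → B4 → A4.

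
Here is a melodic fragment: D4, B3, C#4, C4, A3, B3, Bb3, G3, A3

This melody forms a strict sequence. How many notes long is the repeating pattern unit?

There are 9 notes; a 3-note unit gives 3 cells:
D4 B3 C#4 | C4 A3 B3 | Bb3 G3 A3
Each cell is the previous one down a 2nd — so the unit is 3 notes.

3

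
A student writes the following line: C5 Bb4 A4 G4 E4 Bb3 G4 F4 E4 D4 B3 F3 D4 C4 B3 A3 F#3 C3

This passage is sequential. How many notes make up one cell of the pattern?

Try groups of 6 (3 cells in 18 notes):
C5 Bb4 A4 G4 E4 Bb3 | G4 F4 E4 D4 B3 F3 | D4 C4 B3 A3 F#3 C3
Every group is a transposition down a 4th of the one before; no shorter unit works.

6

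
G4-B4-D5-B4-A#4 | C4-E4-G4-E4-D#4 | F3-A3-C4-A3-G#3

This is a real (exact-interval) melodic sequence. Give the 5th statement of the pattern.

The 5-note cells begin on G4, C4, F3 — each down a 5th from the last.
Continuing the starts: Bb2 → Eb2.
From Eb2 the exact shape gives Eb2 G2 Bb2 G2 F#2.

Eb2 G2 Bb2 G2 F#2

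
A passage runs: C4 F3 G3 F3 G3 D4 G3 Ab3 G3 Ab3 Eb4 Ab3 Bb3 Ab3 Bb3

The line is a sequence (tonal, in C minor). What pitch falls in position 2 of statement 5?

C4

With 5-note cells, note 2 of each statement runs F3, G3, Ab3.
Extending up a 2nd: Bb3 → C4.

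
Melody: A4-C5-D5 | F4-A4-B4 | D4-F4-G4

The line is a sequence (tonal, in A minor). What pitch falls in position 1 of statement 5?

G3

The unit is 3 notes. Position-1 pitches of the 3 shown cells: A4, F4, D4.
Extending down a 3rd: B3 → G3.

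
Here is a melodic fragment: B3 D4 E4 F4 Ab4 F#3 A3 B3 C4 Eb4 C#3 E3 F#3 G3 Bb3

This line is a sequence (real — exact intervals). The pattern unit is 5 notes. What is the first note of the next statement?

G#2

Taking 5-note groups, the heads are B3, F#3, C#3: the pattern moves down a 4th.
One more step down a 4th gives G#2.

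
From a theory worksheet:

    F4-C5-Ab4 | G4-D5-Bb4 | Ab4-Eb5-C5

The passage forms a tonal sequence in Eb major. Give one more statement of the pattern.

Unit = 3 notes; the statements start on F4, G4, Ab4, moving up a 2nd each time.
Statement 4 starts on Bb4 and keeps the same diatonic contour: Bb4 F5 D5.

Bb4 F5 D5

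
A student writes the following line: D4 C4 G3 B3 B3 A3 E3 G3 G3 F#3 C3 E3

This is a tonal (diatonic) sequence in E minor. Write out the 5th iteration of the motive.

Taking 4-note groups, the heads are D4, B3, G3: the pattern moves down a 3rd.
Carrying on: E3 → C3.
Statement 5 starts on C3 and keeps the same diatonic contour: C3 B2 F#2 A2.

C3 B2 F#2 A2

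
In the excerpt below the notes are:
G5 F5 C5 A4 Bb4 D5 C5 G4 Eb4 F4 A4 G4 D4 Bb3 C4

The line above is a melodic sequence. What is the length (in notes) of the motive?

Try groups of 5 (3 cells in 15 notes):
G5 F5 C5 A4 Bb4 | D5 C5 G4 Eb4 F4 | A4 G4 D4 Bb3 C4
That's a consistent down a 4th shift per cell, and no other grouping gives one.

5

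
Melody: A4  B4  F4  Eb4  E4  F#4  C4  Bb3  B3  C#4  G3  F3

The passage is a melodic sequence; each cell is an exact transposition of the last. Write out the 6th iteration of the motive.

G#2 A#2 E2 D2

Taking 4-note groups, the heads are A4, E4, B3: the pattern moves down a 4th.
Extending down a 4th: F#3 → C#3 → G#2.
From G#2 the exact shape gives G#2 A#2 E2 D2.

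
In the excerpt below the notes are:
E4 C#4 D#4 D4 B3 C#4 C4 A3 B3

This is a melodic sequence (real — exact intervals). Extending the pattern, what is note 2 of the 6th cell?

With 3-note cells, note 2 of each statement runs C#4, B3, A3.
Carrying that down a 2nd forward: G3 → F3 → Eb3.

Eb3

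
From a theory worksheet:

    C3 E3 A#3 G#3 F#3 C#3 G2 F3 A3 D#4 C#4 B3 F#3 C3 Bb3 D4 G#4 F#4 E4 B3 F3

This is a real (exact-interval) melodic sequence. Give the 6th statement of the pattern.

Db5 F5 B5 A5 G5 D5 Ab4

Taking 7-note groups, the heads are C3, F3, Bb3: the pattern moves up a 4th.
Extending up a 4th: Eb4 → Ab4 → Db5.
So cell 6 is Db5 F5 B5 A5 G5 D5 Ab4.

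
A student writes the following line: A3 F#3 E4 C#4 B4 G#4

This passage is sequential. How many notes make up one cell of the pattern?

2

There are 6 notes; a 2-note unit gives 3 cells:
A3 F#3 | E4 C#4 | B4 G#4
Each cell is the previous one up a 5th — so the unit is 2 notes.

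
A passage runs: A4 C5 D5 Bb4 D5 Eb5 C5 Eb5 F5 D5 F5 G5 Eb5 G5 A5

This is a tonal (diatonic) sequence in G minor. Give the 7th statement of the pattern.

The 3-note cells begin on A4, Bb4, C5, D5, Eb5 — each up a 2nd from the last.
Extending up a 2nd: F5 → G5.
So cell 7 is G5 Bb5 C6.

G5 Bb5 C6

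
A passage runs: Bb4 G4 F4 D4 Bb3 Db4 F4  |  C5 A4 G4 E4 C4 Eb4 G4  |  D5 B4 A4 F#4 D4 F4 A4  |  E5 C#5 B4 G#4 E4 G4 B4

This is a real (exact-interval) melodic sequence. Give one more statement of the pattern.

With a 7-note motive the entries are Bb4, C5, D5, E5, each up a 2nd from the previous.
From F#5 the exact shape gives F#5 D#5 C#5 A#4 F#4 A4 C#5.

F#5 D#5 C#5 A#4 F#4 A4 C#5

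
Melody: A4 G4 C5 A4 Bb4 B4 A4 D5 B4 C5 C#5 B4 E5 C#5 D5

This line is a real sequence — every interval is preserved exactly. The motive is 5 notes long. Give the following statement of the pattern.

D#5 C#5 F#5 D#5 E5

The 5-note cells begin on A4, B4, C#5 — each up a 2nd from the last.
From D#5 the exact shape gives D#5 C#5 F#5 D#5 E5.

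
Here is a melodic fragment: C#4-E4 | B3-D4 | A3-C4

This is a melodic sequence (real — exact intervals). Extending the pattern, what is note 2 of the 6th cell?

Gb3

The unit is 2 notes. Position-2 pitches of the 3 shown cells: E4, D4, C4.
Carrying that down a 2nd forward: Bb3 → Ab3 → Gb3.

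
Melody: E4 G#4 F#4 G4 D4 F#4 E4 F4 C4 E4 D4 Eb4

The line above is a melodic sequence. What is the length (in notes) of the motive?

There are 12 notes; a 4-note unit gives 3 cells:
E4 G#4 F#4 G4 | D4 F#4 E4 F4 | C4 E4 D4 Eb4
Every group is a transposition down a 2nd of the one before; no shorter unit works.

4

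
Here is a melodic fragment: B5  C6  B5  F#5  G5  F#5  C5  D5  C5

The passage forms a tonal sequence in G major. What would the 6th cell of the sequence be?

Unit = 3 notes; the statements start on B5, F#5, C5, moving down a 4th each time.
Carrying on: G4 → D4 → A3.
So cell 6 is A3 B3 A3.

A3 B3 A3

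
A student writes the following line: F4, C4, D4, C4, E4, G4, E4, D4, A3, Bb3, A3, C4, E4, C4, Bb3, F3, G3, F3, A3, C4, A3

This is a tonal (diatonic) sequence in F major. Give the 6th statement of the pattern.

C3 G2 A2 G2 Bb2 D3 Bb2

The 7-note cells begin on F4, D4, Bb3 — each down a 3rd from the last.
Carrying on: G3 → E3 → C3.
So cell 6 is C3 G2 A2 G2 Bb2 D3 Bb2.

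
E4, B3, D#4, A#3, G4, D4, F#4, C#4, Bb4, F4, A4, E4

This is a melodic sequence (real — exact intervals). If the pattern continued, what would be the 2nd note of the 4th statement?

The unit is 4 notes. Position-2 pitches of the 3 shown cells: B3, D4, F4.
From F4, up a 3rd gives Ab4.

Ab4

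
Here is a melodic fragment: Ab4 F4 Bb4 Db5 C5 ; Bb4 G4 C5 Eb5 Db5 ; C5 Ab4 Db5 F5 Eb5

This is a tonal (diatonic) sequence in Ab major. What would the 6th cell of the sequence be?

F5 Db5 G5 Bb5 Ab5

The 5-note cells begin on Ab4, Bb4, C5 — each up a 2nd from the last.
Carrying on: Db5 → Eb5 → F5.
Statement 6 starts on F5 and keeps the same diatonic contour: F5 Db5 G5 Bb5 Ab5.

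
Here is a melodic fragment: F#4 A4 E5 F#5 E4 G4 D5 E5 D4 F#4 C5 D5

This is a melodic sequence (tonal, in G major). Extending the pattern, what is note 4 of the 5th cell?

The unit is 4 notes. Position-4 pitches of the 3 shown cells: F#5, E5, D5.
Carrying that down a 2nd forward: C5 → B4.

B4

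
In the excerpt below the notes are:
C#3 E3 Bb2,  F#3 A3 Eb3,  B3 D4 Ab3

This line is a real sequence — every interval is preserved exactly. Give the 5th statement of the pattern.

A4 C5 Gb4

With a 3-note motive the entries are C#3, F#3, B3, each up a 4th from the previous.
Carrying on: E4 → A4.
So cell 5 is A4 C5 Gb4.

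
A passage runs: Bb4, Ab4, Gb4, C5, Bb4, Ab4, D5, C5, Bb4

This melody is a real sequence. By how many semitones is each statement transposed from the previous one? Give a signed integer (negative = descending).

Unit = 3 notes; the statements start on Bb4, C5, D5, moving up a 2nd each time.
Bb4→C5 is 72 − 70 = 2 semitones.

2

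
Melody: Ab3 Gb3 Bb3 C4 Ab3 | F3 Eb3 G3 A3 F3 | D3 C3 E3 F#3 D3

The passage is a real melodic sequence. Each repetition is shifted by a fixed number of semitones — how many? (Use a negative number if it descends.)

Taking 5-note groups, the heads are Ab3, F3, D3: the pattern moves down a 3rd.
Ab3→F3 is 53 − 56 = -3 semitones.

-3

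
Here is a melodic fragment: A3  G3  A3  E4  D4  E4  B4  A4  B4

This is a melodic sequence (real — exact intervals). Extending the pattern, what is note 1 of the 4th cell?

The unit is 3 notes. Position-1 pitches of the 3 shown cells: A3, E4, B4.
From B4, up a 5th gives F#5.

F#5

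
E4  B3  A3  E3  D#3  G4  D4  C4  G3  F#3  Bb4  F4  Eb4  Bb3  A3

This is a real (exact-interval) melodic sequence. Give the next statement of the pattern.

Db5 Ab4 Gb4 Db4 C4

The 5-note cells begin on E4, G4, Bb4 — each up a 3rd from the last.
From Db5 the exact shape gives Db5 Ab4 Gb4 Db4 C4.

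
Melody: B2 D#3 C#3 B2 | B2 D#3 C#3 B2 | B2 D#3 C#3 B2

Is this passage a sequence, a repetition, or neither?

repetition

Each 4-note cell is identical (B2 D#3 C#3 B2), restated at the same pitch.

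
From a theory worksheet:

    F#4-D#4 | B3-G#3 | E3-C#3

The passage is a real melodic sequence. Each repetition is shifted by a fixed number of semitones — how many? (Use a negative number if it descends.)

Unit = 2 notes; the statements start on F#4, B3, E3, moving down a 5th each time.
Counting half-steps from F#4 to B3: -7.

-7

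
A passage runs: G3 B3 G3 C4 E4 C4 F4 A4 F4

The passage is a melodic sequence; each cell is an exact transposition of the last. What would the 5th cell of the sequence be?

Eb5 G5 Eb5

The 3-note cells begin on G3, C4, F4 — each up a 4th from the last.
Continuing the starts: Bb4 → Eb5.
From Eb5 the exact shape gives Eb5 G5 Eb5.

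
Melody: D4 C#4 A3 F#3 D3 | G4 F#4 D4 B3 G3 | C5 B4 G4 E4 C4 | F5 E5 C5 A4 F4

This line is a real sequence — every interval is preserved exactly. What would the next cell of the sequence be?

Unit = 5 notes; the statements start on D4, G4, C5, F5, moving up a 4th each time.
Statement 5 starts on Bb5 and keeps the same exact contour: Bb5 A5 F5 D5 Bb4.

Bb5 A5 F5 D5 Bb4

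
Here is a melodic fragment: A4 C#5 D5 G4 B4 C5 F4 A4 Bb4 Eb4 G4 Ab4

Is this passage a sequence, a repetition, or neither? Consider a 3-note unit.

Each 3-note cell is the previous one transposed down a 2nd.

sequence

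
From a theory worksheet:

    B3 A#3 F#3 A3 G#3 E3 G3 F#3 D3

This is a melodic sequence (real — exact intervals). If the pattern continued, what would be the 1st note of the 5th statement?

Eb3

The unit is 3 notes. Position-1 pitches of the 3 shown cells: B3, A3, G3.
Each moves down a 2nd. Continuing: F3 → Eb3.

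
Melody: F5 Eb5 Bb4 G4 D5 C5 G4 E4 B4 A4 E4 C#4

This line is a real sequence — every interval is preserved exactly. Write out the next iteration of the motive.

G#4 F#4 C#4 A#3

The 4-note cells begin on F5, D5, B4 — each down a 3rd from the last.
Statement 4 starts on G#4 and keeps the same exact contour: G#4 F#4 C#4 A#3.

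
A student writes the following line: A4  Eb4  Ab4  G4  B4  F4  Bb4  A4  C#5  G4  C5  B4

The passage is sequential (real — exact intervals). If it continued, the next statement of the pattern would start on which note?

D#5

The 4-note cells begin on A4, B4, C#5 — each up a 2nd from the last.
One more step up a 2nd gives D#5.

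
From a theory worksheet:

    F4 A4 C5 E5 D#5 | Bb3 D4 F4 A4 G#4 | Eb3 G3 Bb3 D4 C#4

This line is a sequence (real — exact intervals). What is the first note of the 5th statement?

Db2

Taking 5-note groups, the heads are F4, Bb3, Eb3: the pattern moves down a 5th.
Continuing: Ab2 → Db2. Statement 5 starts on Db2.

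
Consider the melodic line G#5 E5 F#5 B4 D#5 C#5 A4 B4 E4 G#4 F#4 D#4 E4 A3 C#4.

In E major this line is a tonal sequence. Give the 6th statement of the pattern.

Taking 5-note groups, the heads are G#5, C#5, F#4: the pattern moves down a 5th.
Continuing the starts: B3 → E3 → A2.
Statement 6 starts on A2 and keeps the same diatonic contour: A2 F#2 G#2 C#2 E2.

A2 F#2 G#2 C#2 E2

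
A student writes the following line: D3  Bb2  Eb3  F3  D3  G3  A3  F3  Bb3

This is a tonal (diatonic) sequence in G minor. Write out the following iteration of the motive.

With a 3-note motive the entries are D3, F3, A3, each up a 3rd from the previous.
Statement 4 starts on C4 and keeps the same diatonic contour: C4 A3 D4.

C4 A3 D4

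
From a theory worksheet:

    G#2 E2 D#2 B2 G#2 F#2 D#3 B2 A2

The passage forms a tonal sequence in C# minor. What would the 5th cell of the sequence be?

The 3-note cells begin on G#2, B2, D#3 — each up a 3rd from the last.
Extending up a 3rd: F#3 → A3.
From A3 the diatonic shape gives A3 F#3 E3.

A3 F#3 E3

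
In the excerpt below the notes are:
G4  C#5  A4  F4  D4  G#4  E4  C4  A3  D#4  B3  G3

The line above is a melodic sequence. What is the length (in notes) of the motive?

4

There are 12 notes; a 4-note unit gives 3 cells:
G4 C#5 A4 F4 | D4 G#4 E4 C4 | A3 D#4 B3 G3
Every group is a transposition down a 4th of the one before; no shorter unit works.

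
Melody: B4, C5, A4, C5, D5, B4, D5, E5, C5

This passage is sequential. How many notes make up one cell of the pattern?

3

There are 9 notes; a 3-note unit gives 3 cells:
B4 C5 A4 | C5 D5 B4 | D5 E5 C5
Each cell is the previous one up a 2nd — so the unit is 3 notes.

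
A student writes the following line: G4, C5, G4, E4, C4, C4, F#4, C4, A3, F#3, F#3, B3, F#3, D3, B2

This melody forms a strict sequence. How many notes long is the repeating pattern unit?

15 notes total. Splitting into 3 groups of 5:
G4 C5 G4 E4 C4 | C4 F#4 C4 A3 F#3 | F#3 B3 F#3 D3 B2
Each cell is the previous one down a 5th — so the unit is 5 notes.

5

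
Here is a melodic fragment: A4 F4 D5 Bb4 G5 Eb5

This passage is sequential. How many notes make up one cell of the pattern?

2

6 notes total. Splitting into 3 groups of 2:
A4 F4 | D5 Bb4 | G5 Eb5
Each cell is the previous one up a 4th — so the unit is 2 notes.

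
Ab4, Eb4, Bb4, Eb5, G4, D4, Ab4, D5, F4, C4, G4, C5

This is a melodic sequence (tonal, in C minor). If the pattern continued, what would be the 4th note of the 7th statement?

Grouping in 4s, the 4th note of each cell is Eb5, D5, C5.
Extending down a 2nd: Bb4 → Ab4 → G4 → F4.

F4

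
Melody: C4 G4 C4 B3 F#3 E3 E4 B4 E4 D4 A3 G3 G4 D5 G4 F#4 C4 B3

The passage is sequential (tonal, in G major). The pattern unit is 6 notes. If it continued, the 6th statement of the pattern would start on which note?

Unit = 6 notes; the statements start on C4, E4, G4, moving up a 3rd each time.
Continuing: B4 → D5 → F#5. Statement 6 starts on F#5.

F#5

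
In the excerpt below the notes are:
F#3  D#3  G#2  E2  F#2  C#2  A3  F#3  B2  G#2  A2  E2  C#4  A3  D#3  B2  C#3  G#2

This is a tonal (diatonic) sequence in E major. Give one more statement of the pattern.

E4 C#4 F#3 D#3 E3 B2

Unit = 6 notes; the statements start on F#3, A3, C#4, moving up a 3rd each time.
So cell 4 is E4 C#4 F#3 D#3 E3 B2.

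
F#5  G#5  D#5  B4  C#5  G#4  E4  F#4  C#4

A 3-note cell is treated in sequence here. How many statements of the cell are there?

9 notes in groups of 3 gives 9/3 = 3 statements.
Starts: F#5, B4, E4 — each down a 5th.

3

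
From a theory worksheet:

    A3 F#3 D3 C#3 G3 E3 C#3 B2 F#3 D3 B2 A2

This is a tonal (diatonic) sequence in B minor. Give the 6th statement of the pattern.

C#3 A2 F#2 E2

The 4-note cells begin on A3, G3, F#3 — each down a 2nd from the last.
Extending down a 2nd: E3 → D3 → C#3.
Statement 6 starts on C#3 and keeps the same diatonic contour: C#3 A2 F#2 E2.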